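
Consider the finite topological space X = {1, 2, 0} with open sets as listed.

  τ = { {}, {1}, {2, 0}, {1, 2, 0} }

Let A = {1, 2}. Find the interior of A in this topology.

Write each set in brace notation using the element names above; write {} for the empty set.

{1}

open subsets of A: {}, {1}; so int(A) = {1}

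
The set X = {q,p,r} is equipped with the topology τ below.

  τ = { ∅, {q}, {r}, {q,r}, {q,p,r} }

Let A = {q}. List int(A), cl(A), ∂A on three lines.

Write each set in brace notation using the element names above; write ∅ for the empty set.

U open, U⊆A: ∅, {q}. int(A) = ⋃ = {q}
X∖A={p,r}, int(X∖A)={r}, hence cl(A)={q,p}
∂A: remove int from cl → {p}

int(A) = {q}
cl(A)  = {q,p}
∂A     = {p}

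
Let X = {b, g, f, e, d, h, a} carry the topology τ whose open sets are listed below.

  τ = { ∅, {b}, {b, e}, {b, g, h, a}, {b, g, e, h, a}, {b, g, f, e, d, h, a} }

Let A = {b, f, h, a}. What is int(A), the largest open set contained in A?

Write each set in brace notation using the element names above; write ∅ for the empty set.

{b}

open subsets of A: ∅, {b}; so int(A) = {b}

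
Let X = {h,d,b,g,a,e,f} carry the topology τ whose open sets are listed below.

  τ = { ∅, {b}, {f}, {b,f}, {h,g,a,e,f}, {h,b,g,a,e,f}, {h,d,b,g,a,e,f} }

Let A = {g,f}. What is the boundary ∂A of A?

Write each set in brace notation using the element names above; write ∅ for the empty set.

{h,d,g,a,e}

open subsets of A: ∅, {f}; so int(A) = {f}
closure: X∖int(X∖A) = X∖{b} = {h,d,g,a,e,f}
∂A = {h,d,g,a,e,f} minus {f} = {h,d,g,a,e}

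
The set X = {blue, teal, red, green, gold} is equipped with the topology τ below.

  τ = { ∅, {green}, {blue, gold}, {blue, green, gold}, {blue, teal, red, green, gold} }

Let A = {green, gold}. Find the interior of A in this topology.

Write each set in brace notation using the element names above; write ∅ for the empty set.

{green}

interior: largest open inside A is {green} (from ∅, {green})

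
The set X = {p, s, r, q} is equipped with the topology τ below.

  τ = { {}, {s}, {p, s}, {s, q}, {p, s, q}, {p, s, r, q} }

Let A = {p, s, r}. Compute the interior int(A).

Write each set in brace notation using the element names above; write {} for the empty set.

{p, s}

interior: largest open inside A is {p, s} (from {}, {s}, {p, s})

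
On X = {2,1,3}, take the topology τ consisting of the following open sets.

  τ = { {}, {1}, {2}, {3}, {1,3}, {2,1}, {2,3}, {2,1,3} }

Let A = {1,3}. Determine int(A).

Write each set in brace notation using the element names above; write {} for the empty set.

U open, U⊆A: {}, {3}, {1}, {1,3}. int(A) = ⋃ = {1,3}

{1,3}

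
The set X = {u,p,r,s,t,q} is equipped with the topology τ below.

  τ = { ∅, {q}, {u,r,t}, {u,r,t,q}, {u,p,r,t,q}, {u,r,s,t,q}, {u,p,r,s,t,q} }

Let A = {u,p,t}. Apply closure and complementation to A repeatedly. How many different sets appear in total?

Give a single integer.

X∖A={r,s,q}, int(X∖A)={q}, hence cl(A)={u,p,r,s,t}
Orbit (k=closure, c=complement):
  1. A     = {u,p,t}
  2. kA    = {u,p,r,s,t}
  3. cA    = {r,s,q}
  4. ckA   = {q}
  5. kcA   = {u,p,r,s,t,q}
  6. kckA  = {p,s,q}
  7. ckcA  = ∅
  8. ckckA = {u,r,t}
(closed under both — stop)

8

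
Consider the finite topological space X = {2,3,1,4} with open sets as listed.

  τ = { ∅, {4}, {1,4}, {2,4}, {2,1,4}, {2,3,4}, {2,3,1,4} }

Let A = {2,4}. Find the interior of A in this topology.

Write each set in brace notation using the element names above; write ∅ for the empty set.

{2,4}

interior: largest open inside A is {2,4} (from ∅, {4}, {2,4})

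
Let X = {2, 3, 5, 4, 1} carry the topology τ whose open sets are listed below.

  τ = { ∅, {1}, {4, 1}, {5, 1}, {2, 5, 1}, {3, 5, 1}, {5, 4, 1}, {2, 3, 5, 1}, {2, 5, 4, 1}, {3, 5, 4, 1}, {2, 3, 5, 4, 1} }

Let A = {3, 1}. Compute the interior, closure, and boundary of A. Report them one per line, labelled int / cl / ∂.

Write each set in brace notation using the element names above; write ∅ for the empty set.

opens ⊆ A: ∅, {1}; union → int = {1}
complement {2, 5, 4}; its interior ∅; cl(A) = X∖∅ = {2, 3, 5, 4, 1}
boundary = {2, 3, 5, 4, 1} ∖ {1} = {2, 3, 5, 4}

int(A) = {1}
cl(A)  = {2, 3, 5, 4, 1}
∂A     = {2, 3, 5, 4}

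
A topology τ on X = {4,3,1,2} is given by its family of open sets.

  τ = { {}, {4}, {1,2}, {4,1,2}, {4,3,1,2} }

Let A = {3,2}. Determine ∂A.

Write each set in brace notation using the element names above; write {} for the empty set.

{3,1,2}

U open, U⊆A: {}. int(A) = ⋃ = {}
X∖A={4,1}, int(X∖A)={4}, hence cl(A)={3,1,2}
∂A: remove int from cl → {3,1,2}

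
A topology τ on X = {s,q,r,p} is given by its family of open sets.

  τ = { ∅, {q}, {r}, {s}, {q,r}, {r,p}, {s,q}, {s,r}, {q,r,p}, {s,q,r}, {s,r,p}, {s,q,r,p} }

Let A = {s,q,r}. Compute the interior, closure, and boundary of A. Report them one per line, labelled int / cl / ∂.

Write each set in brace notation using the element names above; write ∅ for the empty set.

int(A) = {s,q,r}
cl(A)  = {s,q,r,p}
∂A     = {p}

opens ⊆ A: ∅, {q}, {r}, {s}, {s,q}, {q,r}, {s,r}, {s,q,r}; union → int = {s,q,r}
complement {p}; its interior ∅; cl(A) = X∖∅ = {s,q,r,p}
boundary = {s,q,r,p} ∖ {s,q,r} = {p}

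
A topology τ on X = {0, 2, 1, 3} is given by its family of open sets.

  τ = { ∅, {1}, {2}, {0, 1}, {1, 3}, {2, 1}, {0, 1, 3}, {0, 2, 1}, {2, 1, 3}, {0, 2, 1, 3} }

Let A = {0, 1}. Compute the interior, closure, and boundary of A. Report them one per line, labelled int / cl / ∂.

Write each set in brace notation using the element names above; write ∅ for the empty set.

int(A) = {0, 1}
cl(A)  = {0, 1, 3}
∂A     = {3}

open subsets of A: ∅, {1}, {0, 1}; so int(A) = {0, 1}
closure: X∖int(X∖A) = X∖{2} = {0, 1, 3}
∂A = {0, 1, 3} minus {0, 1} = {3}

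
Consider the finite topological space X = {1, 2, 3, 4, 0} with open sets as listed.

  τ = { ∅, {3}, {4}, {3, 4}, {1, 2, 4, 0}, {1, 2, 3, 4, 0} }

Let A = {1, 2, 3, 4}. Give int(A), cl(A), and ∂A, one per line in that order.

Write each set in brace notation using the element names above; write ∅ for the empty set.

int(A) = {3, 4}
cl(A)  = {1, 2, 3, 4, 0}
∂A     = {1, 2, 0}

open subsets of A: ∅, {4}, {3}, {3, 4}; so int(A) = {3, 4}
closure: X∖int(X∖A) = X∖∅ = {1, 2, 3, 4, 0}
∂A = {1, 2, 3, 4, 0} minus {3, 4} = {1, 2, 0}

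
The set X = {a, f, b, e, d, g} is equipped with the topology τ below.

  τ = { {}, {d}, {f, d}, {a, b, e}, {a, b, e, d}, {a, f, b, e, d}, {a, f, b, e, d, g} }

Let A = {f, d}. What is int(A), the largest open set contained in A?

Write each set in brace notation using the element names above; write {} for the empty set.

{f, d}

open subsets of A: {}, {d}, {f, d}; so int(A) = {f, d}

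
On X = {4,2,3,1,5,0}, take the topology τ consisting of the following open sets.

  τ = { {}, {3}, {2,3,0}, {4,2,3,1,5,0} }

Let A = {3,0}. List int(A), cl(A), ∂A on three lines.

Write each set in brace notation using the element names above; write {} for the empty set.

open subsets of A: {}, {3}; so int(A) = {3}
closure: X∖int(X∖A) = X∖{} = {4,2,3,1,5,0}
∂A = {4,2,3,1,5,0} minus {3} = {4,2,1,5,0}

int(A) = {3}
cl(A)  = {4,2,3,1,5,0}
∂A     = {4,2,1,5,0}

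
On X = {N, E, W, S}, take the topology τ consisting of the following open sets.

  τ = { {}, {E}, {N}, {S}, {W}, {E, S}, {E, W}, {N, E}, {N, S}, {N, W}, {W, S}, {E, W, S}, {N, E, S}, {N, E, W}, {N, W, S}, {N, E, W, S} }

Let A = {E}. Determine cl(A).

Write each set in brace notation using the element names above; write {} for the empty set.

{E}

X∖A={N, W, S}, int(X∖A)={N, W, S}, hence cl(A)={E}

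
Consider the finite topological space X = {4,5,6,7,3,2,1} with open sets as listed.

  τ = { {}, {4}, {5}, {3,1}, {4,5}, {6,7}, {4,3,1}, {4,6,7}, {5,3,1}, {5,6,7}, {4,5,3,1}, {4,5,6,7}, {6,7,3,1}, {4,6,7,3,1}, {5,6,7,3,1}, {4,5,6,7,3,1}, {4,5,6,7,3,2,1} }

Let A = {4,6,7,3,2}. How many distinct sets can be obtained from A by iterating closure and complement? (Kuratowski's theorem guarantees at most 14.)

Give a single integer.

closure: X∖int(X∖A) = X∖{5} = {4,6,7,3,2,1}
Let k=closure and c=complement:
  1. A     = {4,6,7,3,2}
  2. kA    = {4,6,7,3,2,1}
  3. cA    = {5,1}
  4. ckA   = {5}
  5. kcA   = {5,3,2,1}
  6. kckA  = {5,2}
  7. ckcA  = {4,6,7}
  8. ckckA = {4,6,7,3,1}
  9. kckcA = {4,6,7,2}
  10. ckckcA = {5,3,1}
— saturated at 10

10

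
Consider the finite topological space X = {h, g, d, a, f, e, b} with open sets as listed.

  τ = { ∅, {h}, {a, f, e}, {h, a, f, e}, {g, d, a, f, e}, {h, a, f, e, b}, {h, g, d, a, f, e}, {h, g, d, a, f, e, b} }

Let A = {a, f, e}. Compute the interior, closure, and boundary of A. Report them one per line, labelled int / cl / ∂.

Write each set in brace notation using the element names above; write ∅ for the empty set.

int(A) = {a, f, e}
cl(A)  = {g, d, a, f, e, b}
∂A     = {g, d, b}

open subsets of A: ∅, {a, f, e}; so int(A) = {a, f, e}
closure: X∖int(X∖A) = X∖{h} = {g, d, a, f, e, b}
∂A = {g, d, a, f, e, b} minus {a, f, e} = {g, d, b}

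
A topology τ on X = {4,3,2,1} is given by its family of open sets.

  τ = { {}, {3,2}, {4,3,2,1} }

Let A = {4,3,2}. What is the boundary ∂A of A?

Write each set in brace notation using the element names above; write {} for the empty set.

{4,1}

interior: largest open inside A is {3,2} (from {}, {3,2})
cl via duality: int({1}) = {}, so X∖{} = {4,3,2,1}
cl∖int = {4,1}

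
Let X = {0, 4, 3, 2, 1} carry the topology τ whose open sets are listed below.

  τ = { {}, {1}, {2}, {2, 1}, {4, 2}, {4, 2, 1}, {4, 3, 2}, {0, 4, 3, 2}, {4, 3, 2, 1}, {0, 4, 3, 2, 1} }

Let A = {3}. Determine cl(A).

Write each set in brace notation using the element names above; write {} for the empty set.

complement {0, 4, 2, 1}; its interior {4, 2, 1}; cl(A) = X∖{4, 2, 1} = {0, 3}

{0, 3}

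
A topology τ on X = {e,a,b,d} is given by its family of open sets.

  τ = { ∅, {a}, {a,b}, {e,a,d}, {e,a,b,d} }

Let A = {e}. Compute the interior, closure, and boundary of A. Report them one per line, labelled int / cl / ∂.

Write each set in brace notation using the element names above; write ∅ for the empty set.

int(A) = ∅
cl(A)  = {e,d}
∂A     = {e,d}

interior: largest open inside A is ∅ (from ∅)
cl via duality: int({a,b,d}) = {a,b}, so X∖{a,b} = {e,d}
cl∖int = {e,d}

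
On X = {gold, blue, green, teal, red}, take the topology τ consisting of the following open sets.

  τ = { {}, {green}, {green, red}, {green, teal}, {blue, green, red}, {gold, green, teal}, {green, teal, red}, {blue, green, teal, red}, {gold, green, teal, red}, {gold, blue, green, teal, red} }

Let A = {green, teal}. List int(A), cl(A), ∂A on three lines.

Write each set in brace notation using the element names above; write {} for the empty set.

int(A) = {green, teal}
cl(A)  = {gold, blue, green, teal, red}
∂A     = {gold, blue, red}

interior: largest open inside A is {green, teal} (from {}, {green}, {green, teal})
cl via duality: int({gold, blue, red}) = {}, so X∖{} = {gold, blue, green, teal, red}
cl∖int = {gold, blue, red}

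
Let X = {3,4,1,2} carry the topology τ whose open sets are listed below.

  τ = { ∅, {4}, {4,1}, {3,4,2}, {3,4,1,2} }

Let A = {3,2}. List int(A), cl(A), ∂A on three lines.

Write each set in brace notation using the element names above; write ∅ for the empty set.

int(A) = ∅
cl(A)  = {3,2}
∂A     = {3,2}

U open, U⊆A: ∅. int(A) = ⋃ = ∅
X∖A={4,1}, int(X∖A)={4,1}, hence cl(A)={3,2}
∂A: remove int from cl → {3,2}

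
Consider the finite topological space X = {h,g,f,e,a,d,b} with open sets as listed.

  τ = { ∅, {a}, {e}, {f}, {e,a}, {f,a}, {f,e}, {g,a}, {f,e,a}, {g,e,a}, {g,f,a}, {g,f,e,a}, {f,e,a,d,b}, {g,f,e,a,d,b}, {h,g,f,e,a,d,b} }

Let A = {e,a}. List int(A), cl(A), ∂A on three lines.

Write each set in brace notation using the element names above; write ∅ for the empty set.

U open, U⊆A: ∅, {e}, {a}, {e,a}. int(A) = ⋃ = {e,a}
X∖A={h,g,f,d,b}, int(X∖A)={f}, hence cl(A)={h,g,e,a,d,b}
∂A: remove int from cl → {h,g,d,b}

int(A) = {e,a}
cl(A)  = {h,g,e,a,d,b}
∂A     = {h,g,d,b}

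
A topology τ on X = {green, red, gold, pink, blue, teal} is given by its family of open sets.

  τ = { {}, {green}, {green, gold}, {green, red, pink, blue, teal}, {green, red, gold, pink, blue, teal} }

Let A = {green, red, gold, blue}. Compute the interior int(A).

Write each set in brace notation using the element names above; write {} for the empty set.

{green, gold}

interior: largest open inside A is {green, gold} (from {}, {green}, {green, gold})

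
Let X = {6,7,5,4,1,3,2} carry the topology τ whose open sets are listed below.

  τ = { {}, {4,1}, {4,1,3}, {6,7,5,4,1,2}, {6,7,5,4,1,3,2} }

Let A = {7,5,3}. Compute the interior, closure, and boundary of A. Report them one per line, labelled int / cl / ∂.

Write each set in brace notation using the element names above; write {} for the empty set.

int(A) = {}
cl(A)  = {6,7,5,3,2}
∂A     = {6,7,5,3,2}

interior: largest open inside A is {} (from {})
cl via duality: int({6,4,1,2}) = {4,1}, so X∖{4,1} = {6,7,5,3,2}
cl∖int = {6,7,5,3,2}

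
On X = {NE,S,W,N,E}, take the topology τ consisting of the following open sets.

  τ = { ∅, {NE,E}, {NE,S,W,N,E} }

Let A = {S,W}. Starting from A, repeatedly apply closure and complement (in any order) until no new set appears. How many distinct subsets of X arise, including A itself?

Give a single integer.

6

complement {NE,N,E}; its interior {NE,E}; cl(A) = X∖{NE,E} = {S,W,N}
With k = closure, c = complement:
  1. A     = {S,W}
  2. kA    = {S,W,N}
  3. cA    = {NE,N,E}
  4. ckA   = {NE,E}
  5. kcA   = {NE,S,W,N,E}
  6. ckcA  = ∅
k, c of each give nothing new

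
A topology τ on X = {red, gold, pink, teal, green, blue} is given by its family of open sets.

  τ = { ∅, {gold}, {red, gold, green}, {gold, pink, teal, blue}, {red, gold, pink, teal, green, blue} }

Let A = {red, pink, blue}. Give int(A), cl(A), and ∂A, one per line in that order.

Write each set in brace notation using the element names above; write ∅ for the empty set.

open subsets of A: ∅; so int(A) = ∅
closure: X∖int(X∖A) = X∖{gold} = {red, pink, teal, green, blue}
∂A = {red, pink, teal, green, blue} minus ∅ = {red, pink, teal, green, blue}

int(A) = ∅
cl(A)  = {red, pink, teal, green, blue}
∂A     = {red, pink, teal, green, blue}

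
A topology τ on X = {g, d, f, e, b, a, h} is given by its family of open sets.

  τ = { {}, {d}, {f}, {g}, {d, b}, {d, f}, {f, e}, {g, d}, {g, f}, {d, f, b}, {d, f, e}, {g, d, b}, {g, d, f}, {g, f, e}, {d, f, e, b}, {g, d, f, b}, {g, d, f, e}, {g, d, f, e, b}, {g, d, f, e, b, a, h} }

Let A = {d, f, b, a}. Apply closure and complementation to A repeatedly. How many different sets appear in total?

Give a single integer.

8

complement {g, e, h}; its interior {g}; cl(A) = X∖{g} = {d, f, e, b, a, h}
With k = closure, c = complement:
  1. A     = {d, f, b, a}
  2. kA    = {d, f, e, b, a, h}
  3. cA    = {g, e, h}
  4. ckA   = {g}
  5. kcA   = {g, e, a, h}
  6. kckA  = {g, a, h}
  7. ckcA  = {d, f, b}
  8. ckckA = {d, f, e, b}
k, c of each give nothing new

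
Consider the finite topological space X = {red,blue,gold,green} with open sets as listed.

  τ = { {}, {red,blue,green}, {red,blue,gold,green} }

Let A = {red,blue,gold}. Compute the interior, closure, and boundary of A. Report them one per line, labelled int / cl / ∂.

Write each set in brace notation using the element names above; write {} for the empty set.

int(A) = {}
cl(A)  = {red,blue,gold,green}
∂A     = {red,blue,gold,green}

opens ⊆ A: {}; union → int = {}
complement {green}; its interior {}; cl(A) = X∖{} = {red,blue,gold,green}
boundary = {red,blue,gold,green} ∖ {} = {red,blue,gold,green}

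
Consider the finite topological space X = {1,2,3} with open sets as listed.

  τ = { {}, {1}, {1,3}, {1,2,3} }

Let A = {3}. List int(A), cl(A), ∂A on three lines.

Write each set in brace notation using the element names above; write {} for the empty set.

interior: largest open inside A is {} (from {})
cl via duality: int({1,2}) = {1}, so X∖{1} = {2,3}
cl∖int = {2,3}

int(A) = {}
cl(A)  = {2,3}
∂A     = {2,3}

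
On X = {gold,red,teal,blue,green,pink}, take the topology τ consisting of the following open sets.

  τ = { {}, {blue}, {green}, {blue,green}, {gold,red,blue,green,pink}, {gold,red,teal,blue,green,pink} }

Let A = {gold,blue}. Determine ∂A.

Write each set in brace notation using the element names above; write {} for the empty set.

{gold,red,teal,pink}

open subsets of A: {}, {blue}; so int(A) = {blue}
closure: X∖int(X∖A) = X∖{green} = {gold,red,teal,blue,pink}
∂A = {gold,red,teal,blue,pink} minus {blue} = {gold,red,teal,pink}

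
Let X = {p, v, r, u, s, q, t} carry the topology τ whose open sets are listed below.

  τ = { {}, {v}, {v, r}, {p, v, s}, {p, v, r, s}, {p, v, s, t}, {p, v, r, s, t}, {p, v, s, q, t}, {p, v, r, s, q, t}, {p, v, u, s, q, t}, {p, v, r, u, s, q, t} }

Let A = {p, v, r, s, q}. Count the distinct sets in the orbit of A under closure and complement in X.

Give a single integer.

6

closure: X∖int(X∖A) = X∖{} = {p, v, r, u, s, q, t}
Let k=closure and c=complement:
  1. A     = {p, v, r, s, q}
  2. kA    = {p, v, r, u, s, q, t}
  3. cA    = {u, t}
  4. ckA   = {}
  5. kcA   = {u, q, t}
  6. ckcA  = {p, v, r, s}
— saturated at 6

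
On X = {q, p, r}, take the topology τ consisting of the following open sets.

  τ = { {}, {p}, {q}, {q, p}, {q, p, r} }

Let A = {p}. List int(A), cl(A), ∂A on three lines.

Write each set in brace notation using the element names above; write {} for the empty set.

int(A) = {p}
cl(A)  = {p, r}
∂A     = {r}

opens ⊆ A: {}, {p}; union → int = {p}
complement {q, r}; its interior {q}; cl(A) = X∖{q} = {p, r}
boundary = {p, r} ∖ {p} = {r}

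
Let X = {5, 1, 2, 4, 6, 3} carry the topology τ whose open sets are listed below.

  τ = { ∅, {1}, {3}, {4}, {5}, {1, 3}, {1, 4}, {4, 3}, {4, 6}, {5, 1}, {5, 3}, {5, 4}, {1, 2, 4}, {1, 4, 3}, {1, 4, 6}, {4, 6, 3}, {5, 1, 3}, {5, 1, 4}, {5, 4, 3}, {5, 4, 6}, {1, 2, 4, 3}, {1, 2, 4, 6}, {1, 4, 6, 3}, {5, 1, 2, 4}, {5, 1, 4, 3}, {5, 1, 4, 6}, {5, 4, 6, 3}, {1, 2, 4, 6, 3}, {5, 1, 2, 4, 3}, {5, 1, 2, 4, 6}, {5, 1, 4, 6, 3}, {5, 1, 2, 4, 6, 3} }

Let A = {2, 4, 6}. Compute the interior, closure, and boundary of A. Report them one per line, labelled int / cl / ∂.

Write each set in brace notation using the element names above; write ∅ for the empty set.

int(A) = {4, 6}
cl(A)  = {2, 4, 6}
∂A     = {2}

interior: largest open inside A is {4, 6} (from ∅, {4}, {4, 6})
cl via duality: int({5, 1, 3}) = {5, 1, 3}, so X∖{5, 1, 3} = {2, 4, 6}
cl∖int = {2}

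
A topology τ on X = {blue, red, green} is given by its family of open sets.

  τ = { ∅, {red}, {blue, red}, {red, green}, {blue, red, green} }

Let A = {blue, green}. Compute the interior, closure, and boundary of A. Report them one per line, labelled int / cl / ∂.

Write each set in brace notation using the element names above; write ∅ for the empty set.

int(A) = ∅
cl(A)  = {blue, green}
∂A     = {blue, green}

open subsets of A: ∅; so int(A) = ∅
closure: X∖int(X∖A) = X∖{red} = {blue, green}
∂A = {blue, green} minus ∅ = {blue, green}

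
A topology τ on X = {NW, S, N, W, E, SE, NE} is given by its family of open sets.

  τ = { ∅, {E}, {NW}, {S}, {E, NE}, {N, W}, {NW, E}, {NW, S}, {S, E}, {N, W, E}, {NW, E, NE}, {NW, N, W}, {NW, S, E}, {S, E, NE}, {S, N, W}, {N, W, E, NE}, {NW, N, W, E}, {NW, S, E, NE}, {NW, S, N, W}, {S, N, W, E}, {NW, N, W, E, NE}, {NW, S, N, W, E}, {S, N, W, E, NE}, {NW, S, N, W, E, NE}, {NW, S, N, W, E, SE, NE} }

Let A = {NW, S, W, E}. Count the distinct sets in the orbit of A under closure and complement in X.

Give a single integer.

10

closure: X∖int(X∖A) = X∖∅ = {NW, S, N, W, E, SE, NE}
Let k=closure and c=complement:
  1. A     = {NW, S, W, E}
  2. kA    = {NW, S, N, W, E, SE, NE}
  3. cA    = {N, SE, NE}
  4. ckA   = ∅
  5. kcA   = {N, W, SE, NE}
  6. ckcA  = {NW, S, E}
  7. kckcA = {NW, S, E, SE, NE}
  8. ckckcA = {N, W}
  9. kckckcA = {N, W, SE}
  10. ckckckcA = {NW, S, E, NE}
— saturated at 10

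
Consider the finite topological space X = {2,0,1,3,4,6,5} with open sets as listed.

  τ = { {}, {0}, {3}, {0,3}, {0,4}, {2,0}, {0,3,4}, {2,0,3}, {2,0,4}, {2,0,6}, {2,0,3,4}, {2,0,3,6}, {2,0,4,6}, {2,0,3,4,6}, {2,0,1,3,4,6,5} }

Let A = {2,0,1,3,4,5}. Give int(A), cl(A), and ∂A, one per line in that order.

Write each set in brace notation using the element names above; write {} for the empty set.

opens ⊆ A: {}, {0}, {3}, {0,3}, {2,0}, {0,4}, {2,0,4}, {0,3,4}, {2,0,3}, {2,0,3,4}; union → int = {2,0,3,4}
complement {6}; its interior {}; cl(A) = X∖{} = {2,0,1,3,4,6,5}
boundary = {2,0,1,3,4,6,5} ∖ {2,0,3,4} = {1,6,5}

int(A) = {2,0,3,4}
cl(A)  = {2,0,1,3,4,6,5}
∂A     = {1,6,5}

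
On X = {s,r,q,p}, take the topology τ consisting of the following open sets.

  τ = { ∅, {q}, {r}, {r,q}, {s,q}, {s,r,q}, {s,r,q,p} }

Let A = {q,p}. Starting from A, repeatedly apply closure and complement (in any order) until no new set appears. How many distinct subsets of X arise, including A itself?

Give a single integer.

8

X∖A={s,r}, int(X∖A)={r}, hence cl(A)={s,q,p}
Orbit (k=closure, c=complement):
  1. A     = {q,p}
  2. kA    = {s,q,p}
  3. cA    = {s,r}
  4. ckA   = {r}
  5. kcA   = {s,r,p}
  6. kckA  = {r,p}
  7. ckcA  = {q}
  8. ckckA = {s,q}
(closed under both — stop)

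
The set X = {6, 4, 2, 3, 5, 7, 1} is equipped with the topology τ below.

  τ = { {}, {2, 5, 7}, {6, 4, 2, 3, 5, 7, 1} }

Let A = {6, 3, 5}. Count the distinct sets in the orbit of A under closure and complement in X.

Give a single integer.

cl via duality: int({4, 2, 7, 1}) = {}, so X∖{} = {6, 4, 2, 3, 5, 7, 1}
Write k for closure, c for complement:
  1. A     = {6, 3, 5}
  2. kA    = {6, 4, 2, 3, 5, 7, 1}
  3. cA    = {4, 2, 7, 1}
  4. ckA   = {}
applying k or c yields no new set

4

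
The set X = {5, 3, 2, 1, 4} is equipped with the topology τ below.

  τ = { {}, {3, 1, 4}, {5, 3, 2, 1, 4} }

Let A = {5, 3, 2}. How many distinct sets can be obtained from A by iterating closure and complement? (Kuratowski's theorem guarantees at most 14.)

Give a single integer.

4

complement {1, 4}; its interior {}; cl(A) = X∖{} = {5, 3, 2, 1, 4}
With k = closure, c = complement:
  1. A     = {5, 3, 2}
  2. kA    = {5, 3, 2, 1, 4}
  3. cA    = {1, 4}
  4. ckA   = {}
k, c of each give nothing new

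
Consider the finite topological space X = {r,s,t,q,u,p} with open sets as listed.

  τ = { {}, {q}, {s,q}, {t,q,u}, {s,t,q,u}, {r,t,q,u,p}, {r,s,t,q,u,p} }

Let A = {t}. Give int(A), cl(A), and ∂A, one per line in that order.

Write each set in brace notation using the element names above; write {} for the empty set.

open subsets of A: {}; so int(A) = {}
closure: X∖int(X∖A) = X∖{s,q} = {r,t,u,p}
∂A = {r,t,u,p} minus {} = {r,t,u,p}

int(A) = {}
cl(A)  = {r,t,u,p}
∂A     = {r,t,u,p}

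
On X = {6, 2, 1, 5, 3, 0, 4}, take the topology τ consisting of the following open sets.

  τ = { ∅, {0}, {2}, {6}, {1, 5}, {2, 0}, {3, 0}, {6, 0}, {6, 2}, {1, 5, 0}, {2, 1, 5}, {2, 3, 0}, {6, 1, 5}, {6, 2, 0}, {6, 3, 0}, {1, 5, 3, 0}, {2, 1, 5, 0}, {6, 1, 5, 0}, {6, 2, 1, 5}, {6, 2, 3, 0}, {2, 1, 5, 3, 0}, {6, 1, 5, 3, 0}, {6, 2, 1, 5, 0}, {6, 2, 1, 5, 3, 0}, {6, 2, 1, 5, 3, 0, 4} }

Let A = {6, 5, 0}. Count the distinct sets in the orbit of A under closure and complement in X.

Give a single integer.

12

X∖A={2, 1, 3, 4}, int(X∖A)={2}, hence cl(A)={6, 1, 5, 3, 0, 4}
Orbit (k=closure, c=complement):
  1. A     = {6, 5, 0}
  2. kA    = {6, 1, 5, 3, 0, 4}
  3. cA    = {2, 1, 3, 4}
  4. ckA   = {2}
  5. kcA   = {2, 1, 5, 3, 4}
  6. kckA  = {2, 4}
  7. ckcA  = {6, 0}
  8. ckckA = {6, 1, 5, 3, 0}
  9. kckcA = {6, 3, 0, 4}
  10. ckckcA = {2, 1, 5}
  11. kckckcA = {2, 1, 5, 4}
  12. ckckckcA = {6, 3, 0}
(closed under both — stop)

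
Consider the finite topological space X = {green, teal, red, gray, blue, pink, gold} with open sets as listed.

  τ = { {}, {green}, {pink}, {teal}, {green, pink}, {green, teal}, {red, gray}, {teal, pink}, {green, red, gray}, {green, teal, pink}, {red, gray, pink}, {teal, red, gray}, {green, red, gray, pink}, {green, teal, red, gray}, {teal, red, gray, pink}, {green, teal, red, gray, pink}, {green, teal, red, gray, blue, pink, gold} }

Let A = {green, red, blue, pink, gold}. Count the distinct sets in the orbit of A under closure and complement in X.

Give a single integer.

10

cl via duality: int({teal, gray}) = {teal}, so X∖{teal} = {green, red, gray, blue, pink, gold}
Write k for closure, c for complement:
  1. A     = {green, red, blue, pink, gold}
  2. kA    = {green, red, gray, blue, pink, gold}
  3. cA    = {teal, gray}
  4. ckA   = {teal}
  5. kcA   = {teal, red, gray, blue, gold}
  6. kckA  = {teal, blue, gold}
  7. ckcA  = {green, pink}
  8. ckckA = {green, red, gray, pink}
  9. kckcA = {green, blue, pink, gold}
  10. ckckcA = {teal, red, gray}
applying k or c yields no new set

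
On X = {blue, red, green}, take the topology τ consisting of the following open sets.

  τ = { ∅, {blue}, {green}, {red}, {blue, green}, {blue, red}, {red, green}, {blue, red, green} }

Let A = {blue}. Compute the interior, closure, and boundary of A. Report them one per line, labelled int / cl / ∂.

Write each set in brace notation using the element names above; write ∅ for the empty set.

int(A) = {blue}
cl(A)  = {blue}
∂A     = ∅

interior: largest open inside A is {blue} (from ∅, {blue})
cl via duality: int({red, green}) = {red, green}, so X∖{red, green} = {blue}
cl∖int = ∅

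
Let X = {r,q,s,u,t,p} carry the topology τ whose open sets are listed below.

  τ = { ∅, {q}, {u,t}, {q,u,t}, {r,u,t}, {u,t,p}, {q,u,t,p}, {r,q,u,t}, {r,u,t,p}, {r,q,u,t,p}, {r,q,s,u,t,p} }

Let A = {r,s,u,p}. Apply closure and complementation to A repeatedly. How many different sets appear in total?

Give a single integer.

complement {q,t}; its interior {q}; cl(A) = X∖{q} = {r,s,u,t,p}
With k = closure, c = complement:
  1. A     = {r,s,u,p}
  2. kA    = {r,s,u,t,p}
  3. cA    = {q,t}
  4. ckA   = {q}
  5. kcA   = {r,q,s,u,t,p}
  6. kckA  = {q,s}
  7. ckcA  = ∅
  8. ckckA = {r,u,t,p}
k, c of each give nothing new

8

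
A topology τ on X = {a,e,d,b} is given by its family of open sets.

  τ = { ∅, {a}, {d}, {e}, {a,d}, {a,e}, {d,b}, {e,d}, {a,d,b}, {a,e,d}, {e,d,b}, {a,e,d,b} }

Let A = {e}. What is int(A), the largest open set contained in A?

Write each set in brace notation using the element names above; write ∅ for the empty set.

open subsets of A: ∅, {e}; so int(A) = {e}

{e}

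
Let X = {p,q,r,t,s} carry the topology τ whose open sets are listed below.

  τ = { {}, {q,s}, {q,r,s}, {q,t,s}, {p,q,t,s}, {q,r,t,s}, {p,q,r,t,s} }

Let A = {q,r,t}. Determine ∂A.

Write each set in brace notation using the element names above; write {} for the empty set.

{p,q,r,t,s}

U open, U⊆A: {}. int(A) = ⋃ = {}
X∖A={p,s}, int(X∖A)={}, hence cl(A)={p,q,r,t,s}
∂A: remove int from cl → {p,q,r,t,s}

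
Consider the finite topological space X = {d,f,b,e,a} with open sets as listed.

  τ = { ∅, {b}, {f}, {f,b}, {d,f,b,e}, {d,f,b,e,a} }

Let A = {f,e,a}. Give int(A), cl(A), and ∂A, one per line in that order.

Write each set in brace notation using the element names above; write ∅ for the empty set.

int(A) = {f}
cl(A)  = {d,f,e,a}
∂A     = {d,e,a}

interior: largest open inside A is {f} (from ∅, {f})
cl via duality: int({d,b}) = {b}, so X∖{b} = {d,f,e,a}
cl∖int = {d,e,a}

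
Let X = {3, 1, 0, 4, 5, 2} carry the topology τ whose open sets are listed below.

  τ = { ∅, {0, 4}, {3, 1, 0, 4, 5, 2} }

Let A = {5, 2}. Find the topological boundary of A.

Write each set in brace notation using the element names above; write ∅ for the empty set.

open subsets of A: ∅; so int(A) = ∅
closure: X∖int(X∖A) = X∖{0, 4} = {3, 1, 5, 2}
∂A = {3, 1, 5, 2} minus ∅ = {3, 1, 5, 2}

{3, 1, 5, 2}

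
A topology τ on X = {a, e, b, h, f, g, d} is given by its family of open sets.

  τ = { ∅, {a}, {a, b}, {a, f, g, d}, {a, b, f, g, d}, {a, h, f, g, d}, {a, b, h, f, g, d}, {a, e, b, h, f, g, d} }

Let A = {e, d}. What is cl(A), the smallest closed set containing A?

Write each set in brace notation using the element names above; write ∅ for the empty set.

{e, h, f, g, d}

cl via duality: int({a, b, h, f, g}) = {a, b}, so X∖{a, b} = {e, h, f, g, d}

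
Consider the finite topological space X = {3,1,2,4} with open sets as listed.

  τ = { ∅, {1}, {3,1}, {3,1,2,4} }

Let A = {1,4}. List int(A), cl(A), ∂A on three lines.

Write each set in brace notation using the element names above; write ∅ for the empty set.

int(A) = {1}
cl(A)  = {3,1,2,4}
∂A     = {3,2,4}

interior: largest open inside A is {1} (from ∅, {1})
cl via duality: int({3,2}) = ∅, so X∖∅ = {3,1,2,4}
cl∖int = {3,2,4}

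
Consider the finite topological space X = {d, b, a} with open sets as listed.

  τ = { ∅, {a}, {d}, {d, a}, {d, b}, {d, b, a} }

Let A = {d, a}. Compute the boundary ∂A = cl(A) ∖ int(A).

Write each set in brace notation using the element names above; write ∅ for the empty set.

open subsets of A: ∅, {d}, {a}, {d, a}; so int(A) = {d, a}
closure: X∖int(X∖A) = X∖∅ = {d, b, a}
∂A = {d, b, a} minus {d, a} = {b}

{b}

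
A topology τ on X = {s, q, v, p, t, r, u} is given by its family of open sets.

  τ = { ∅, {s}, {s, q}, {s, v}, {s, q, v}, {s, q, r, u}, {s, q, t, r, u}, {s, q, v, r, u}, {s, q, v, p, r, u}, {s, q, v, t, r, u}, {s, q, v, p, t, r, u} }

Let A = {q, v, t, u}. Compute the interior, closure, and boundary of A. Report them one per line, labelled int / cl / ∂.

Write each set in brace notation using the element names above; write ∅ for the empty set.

interior: largest open inside A is ∅ (from ∅)
cl via duality: int({s, p, r}) = {s}, so X∖{s} = {q, v, p, t, r, u}
cl∖int = {q, v, p, t, r, u}

int(A) = ∅
cl(A)  = {q, v, p, t, r, u}
∂A     = {q, v, p, t, r, u}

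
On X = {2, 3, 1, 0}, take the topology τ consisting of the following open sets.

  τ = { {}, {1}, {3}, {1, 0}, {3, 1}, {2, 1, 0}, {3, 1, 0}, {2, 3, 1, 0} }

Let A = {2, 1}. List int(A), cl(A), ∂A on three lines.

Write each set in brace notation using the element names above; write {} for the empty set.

opens ⊆ A: {}, {1}; union → int = {1}
complement {3, 0}; its interior {3}; cl(A) = X∖{3} = {2, 1, 0}
boundary = {2, 1, 0} ∖ {1} = {2, 0}

int(A) = {1}
cl(A)  = {2, 1, 0}
∂A     = {2, 0}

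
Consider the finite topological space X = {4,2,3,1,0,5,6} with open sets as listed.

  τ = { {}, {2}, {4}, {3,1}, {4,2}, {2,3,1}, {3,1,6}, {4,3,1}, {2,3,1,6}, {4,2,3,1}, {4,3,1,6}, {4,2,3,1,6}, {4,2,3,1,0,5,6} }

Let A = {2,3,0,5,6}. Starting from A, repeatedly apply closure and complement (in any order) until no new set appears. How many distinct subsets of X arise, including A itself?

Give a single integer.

X∖A={4,1}, int(X∖A)={4}, hence cl(A)={2,3,1,0,5,6}
Orbit (k=closure, c=complement):
  1. A     = {2,3,0,5,6}
  2. kA    = {2,3,1,0,5,6}
  3. cA    = {4,1}
  4. ckA   = {4}
  5. kcA   = {4,3,1,0,5,6}
  6. kckA  = {4,0,5}
  7. ckcA  = {2}
  8. ckckA = {2,3,1,6}
  9. kckcA = {2,0,5}
  10. ckckcA = {4,3,1,6}
(closed under both — stop)

10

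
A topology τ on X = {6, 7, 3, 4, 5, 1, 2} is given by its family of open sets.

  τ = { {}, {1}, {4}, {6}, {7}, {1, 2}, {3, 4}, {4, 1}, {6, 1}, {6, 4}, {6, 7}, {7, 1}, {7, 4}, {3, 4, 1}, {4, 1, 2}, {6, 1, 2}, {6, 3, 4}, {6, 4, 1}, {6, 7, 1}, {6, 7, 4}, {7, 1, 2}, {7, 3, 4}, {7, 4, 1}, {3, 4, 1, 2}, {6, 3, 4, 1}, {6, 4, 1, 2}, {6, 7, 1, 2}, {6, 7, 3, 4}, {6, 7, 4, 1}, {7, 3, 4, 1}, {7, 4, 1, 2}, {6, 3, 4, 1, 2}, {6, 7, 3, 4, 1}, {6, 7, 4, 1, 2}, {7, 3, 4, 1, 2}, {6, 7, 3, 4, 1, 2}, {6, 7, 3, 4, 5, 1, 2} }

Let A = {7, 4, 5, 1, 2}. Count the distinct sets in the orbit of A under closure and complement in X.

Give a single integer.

closure: X∖int(X∖A) = X∖{6} = {7, 3, 4, 5, 1, 2}
Let k=closure and c=complement:
  1. A     = {7, 4, 5, 1, 2}
  2. kA    = {7, 3, 4, 5, 1, 2}
  3. cA    = {6, 3}
  4. ckA   = {6}
  5. kcA   = {6, 3, 5}
  6. kckA  = {6, 5}
  7. ckcA  = {7, 4, 1, 2}
  8. ckckA = {7, 3, 4, 1, 2}
— saturated at 8

8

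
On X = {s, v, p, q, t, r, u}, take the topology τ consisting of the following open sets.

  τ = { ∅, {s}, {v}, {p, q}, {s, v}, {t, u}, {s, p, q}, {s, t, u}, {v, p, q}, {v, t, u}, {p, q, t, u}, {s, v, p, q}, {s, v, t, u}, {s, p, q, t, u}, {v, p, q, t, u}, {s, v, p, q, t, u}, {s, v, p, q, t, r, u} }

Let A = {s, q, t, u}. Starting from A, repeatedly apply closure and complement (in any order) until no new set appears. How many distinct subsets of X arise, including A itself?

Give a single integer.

cl via duality: int({v, p, r}) = {v}, so X∖{v} = {s, p, q, t, r, u}
Write k for closure, c for complement:
  1. A     = {s, q, t, u}
  2. kA    = {s, p, q, t, r, u}
  3. cA    = {v, p, r}
  4. ckA   = {v}
  5. kcA   = {v, p, q, r}
  6. kckA  = {v, r}
  7. ckcA  = {s, t, u}
  8. ckckA = {s, p, q, t, u}
  9. kckcA = {s, t, r, u}
  10. ckckcA = {v, p, q}
applying k or c yields no new set

10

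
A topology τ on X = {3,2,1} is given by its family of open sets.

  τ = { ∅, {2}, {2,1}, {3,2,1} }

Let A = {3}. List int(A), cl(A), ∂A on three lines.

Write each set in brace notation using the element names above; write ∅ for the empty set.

int(A) = ∅
cl(A)  = {3}
∂A     = {3}

opens ⊆ A: ∅; union → int = ∅
complement {2,1}; its interior {2,1}; cl(A) = X∖{2,1} = {3}
boundary = {3} ∖ ∅ = {3}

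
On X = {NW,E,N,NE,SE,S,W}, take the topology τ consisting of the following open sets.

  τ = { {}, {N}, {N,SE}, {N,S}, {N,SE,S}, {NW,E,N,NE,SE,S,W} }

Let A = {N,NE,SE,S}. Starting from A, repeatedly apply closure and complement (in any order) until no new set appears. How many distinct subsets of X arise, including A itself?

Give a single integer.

6

X∖A={NW,E,W}, int(X∖A)={}, hence cl(A)={NW,E,N,NE,SE,S,W}
Orbit (k=closure, c=complement):
  1. A     = {N,NE,SE,S}
  2. kA    = {NW,E,N,NE,SE,S,W}
  3. cA    = {NW,E,W}
  4. ckA   = {}
  5. kcA   = {NW,E,NE,W}
  6. ckcA  = {N,SE,S}
(closed under both — stop)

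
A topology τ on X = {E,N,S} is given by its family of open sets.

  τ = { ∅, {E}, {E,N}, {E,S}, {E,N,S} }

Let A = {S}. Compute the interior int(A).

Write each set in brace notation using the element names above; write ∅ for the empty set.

∅

open subsets of A: ∅; so int(A) = ∅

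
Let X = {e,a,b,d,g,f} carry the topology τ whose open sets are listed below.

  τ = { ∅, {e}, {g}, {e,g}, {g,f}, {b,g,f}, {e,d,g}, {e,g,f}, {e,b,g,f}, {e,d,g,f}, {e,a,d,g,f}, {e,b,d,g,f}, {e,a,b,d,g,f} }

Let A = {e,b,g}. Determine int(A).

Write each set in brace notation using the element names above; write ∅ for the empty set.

{e,g}

open subsets of A: ∅, {e}, {g}, {e,g}; so int(A) = {e,g}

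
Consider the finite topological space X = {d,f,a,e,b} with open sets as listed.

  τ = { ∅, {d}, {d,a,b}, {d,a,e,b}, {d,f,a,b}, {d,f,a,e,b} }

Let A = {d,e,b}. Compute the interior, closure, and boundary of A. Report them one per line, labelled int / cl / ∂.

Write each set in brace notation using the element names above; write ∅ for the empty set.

interior: largest open inside A is {d} (from ∅, {d})
cl via duality: int({f,a}) = ∅, so X∖∅ = {d,f,a,e,b}
cl∖int = {f,a,e,b}

int(A) = {d}
cl(A)  = {d,f,a,e,b}
∂A     = {f,a,e,b}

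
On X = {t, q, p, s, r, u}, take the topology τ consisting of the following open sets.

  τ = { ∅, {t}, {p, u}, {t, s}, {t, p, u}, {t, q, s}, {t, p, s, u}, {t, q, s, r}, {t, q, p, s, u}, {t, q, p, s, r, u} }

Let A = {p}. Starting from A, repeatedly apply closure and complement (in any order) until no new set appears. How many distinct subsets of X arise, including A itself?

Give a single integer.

6

complement {t, q, s, r, u}; its interior {t, q, s, r}; cl(A) = X∖{t, q, s, r} = {p, u}
With k = closure, c = complement:
  1. A     = {p}
  2. kA    = {p, u}
  3. cA    = {t, q, s, r, u}
  4. ckA   = {t, q, s, r}
  5. kcA   = {t, q, p, s, r, u}
  6. ckcA  = ∅
k, c of each give nothing new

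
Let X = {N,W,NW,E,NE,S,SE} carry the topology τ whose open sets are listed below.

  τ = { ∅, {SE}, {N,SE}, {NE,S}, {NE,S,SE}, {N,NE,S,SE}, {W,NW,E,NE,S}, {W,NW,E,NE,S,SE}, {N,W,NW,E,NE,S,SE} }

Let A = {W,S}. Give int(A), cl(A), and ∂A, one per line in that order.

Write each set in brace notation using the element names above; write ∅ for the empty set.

int(A) = ∅
cl(A)  = {W,NW,E,NE,S}
∂A     = {W,NW,E,NE,S}

U open, U⊆A: ∅. int(A) = ⋃ = ∅
X∖A={N,NW,E,NE,SE}, int(X∖A)={N,SE}, hence cl(A)={W,NW,E,NE,S}
∂A: remove int from cl → {W,NW,E,NE,S}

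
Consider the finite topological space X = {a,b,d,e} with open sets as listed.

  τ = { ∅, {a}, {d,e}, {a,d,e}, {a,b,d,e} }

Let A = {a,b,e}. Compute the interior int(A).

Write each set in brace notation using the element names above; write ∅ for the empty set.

{a}

interior: largest open inside A is {a} (from ∅, {a})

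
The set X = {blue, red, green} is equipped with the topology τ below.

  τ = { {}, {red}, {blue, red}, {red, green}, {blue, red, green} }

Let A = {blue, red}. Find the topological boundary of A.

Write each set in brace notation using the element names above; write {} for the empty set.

{green}

opens ⊆ A: {}, {red}, {blue, red}; union → int = {blue, red}
complement {green}; its interior {}; cl(A) = X∖{} = {blue, red, green}
boundary = {blue, red, green} ∖ {blue, red} = {green}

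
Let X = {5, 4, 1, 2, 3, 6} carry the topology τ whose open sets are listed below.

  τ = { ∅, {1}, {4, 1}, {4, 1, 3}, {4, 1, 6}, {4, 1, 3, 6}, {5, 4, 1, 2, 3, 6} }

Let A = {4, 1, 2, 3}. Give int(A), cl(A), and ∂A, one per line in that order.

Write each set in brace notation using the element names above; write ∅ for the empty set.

open subsets of A: ∅, {1}, {4, 1}, {4, 1, 3}; so int(A) = {4, 1, 3}
closure: X∖int(X∖A) = X∖∅ = {5, 4, 1, 2, 3, 6}
∂A = {5, 4, 1, 2, 3, 6} minus {4, 1, 3} = {5, 2, 6}

int(A) = {4, 1, 3}
cl(A)  = {5, 4, 1, 2, 3, 6}
∂A     = {5, 2, 6}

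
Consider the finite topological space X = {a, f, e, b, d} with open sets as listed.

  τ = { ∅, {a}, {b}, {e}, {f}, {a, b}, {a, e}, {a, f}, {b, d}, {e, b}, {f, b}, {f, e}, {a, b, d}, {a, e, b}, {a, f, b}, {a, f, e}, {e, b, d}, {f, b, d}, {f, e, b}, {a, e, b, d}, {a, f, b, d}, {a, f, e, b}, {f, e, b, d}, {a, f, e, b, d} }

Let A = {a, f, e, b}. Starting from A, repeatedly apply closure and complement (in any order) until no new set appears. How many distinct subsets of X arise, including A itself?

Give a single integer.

4

complement {d}; its interior ∅; cl(A) = X∖∅ = {a, f, e, b, d}
With k = closure, c = complement:
  1. A     = {a, f, e, b}
  2. kA    = {a, f, e, b, d}
  3. cA    = {d}
  4. ckA   = ∅
k, c of each give nothing new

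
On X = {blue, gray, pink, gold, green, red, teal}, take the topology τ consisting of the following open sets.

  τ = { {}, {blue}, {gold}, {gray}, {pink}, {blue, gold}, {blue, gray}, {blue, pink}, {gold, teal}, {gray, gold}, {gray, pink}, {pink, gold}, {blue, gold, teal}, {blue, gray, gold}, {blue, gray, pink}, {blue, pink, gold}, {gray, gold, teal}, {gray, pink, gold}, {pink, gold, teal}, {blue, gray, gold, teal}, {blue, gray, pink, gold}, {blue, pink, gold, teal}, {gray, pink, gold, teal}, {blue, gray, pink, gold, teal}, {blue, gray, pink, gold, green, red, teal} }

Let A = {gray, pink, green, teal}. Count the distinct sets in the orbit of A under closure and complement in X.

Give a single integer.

cl via duality: int({blue, gold, red}) = {blue, gold}, so X∖{blue, gold} = {gray, pink, green, red, teal}
Write k for closure, c for complement:
  1. A     = {gray, pink, green, teal}
  2. kA    = {gray, pink, green, red, teal}
  3. cA    = {blue, gold, red}
  4. ckA   = {blue, gold}
  5. kcA   = {blue, gold, green, red, teal}
  6. ckcA  = {gray, pink}
  7. kckcA = {gray, pink, green, red}
  8. ckckcA = {blue, gold, teal}
applying k or c yields no new set

8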